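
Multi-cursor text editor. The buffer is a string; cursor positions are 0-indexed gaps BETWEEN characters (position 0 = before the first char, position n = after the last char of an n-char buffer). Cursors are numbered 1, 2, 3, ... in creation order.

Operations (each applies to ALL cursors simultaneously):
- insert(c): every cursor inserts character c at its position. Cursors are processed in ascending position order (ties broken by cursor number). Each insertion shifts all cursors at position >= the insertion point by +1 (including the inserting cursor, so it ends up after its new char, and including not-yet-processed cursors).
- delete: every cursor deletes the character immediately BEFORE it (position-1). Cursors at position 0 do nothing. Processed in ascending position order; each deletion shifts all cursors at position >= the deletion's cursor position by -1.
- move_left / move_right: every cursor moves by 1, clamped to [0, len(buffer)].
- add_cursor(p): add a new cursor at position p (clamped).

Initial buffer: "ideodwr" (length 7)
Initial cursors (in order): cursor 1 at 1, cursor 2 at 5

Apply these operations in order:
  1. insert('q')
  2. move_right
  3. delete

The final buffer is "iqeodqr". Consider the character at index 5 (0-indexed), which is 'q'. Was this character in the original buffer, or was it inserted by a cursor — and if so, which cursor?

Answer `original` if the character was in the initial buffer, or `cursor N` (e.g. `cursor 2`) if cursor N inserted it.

After op 1 (insert('q')): buffer="iqdeodqwr" (len 9), cursors c1@2 c2@7, authorship .1....2..
After op 2 (move_right): buffer="iqdeodqwr" (len 9), cursors c1@3 c2@8, authorship .1....2..
After op 3 (delete): buffer="iqeodqr" (len 7), cursors c1@2 c2@6, authorship .1...2.
Authorship (.=original, N=cursor N): . 1 . . . 2 .
Index 5: author = 2

Answer: cursor 2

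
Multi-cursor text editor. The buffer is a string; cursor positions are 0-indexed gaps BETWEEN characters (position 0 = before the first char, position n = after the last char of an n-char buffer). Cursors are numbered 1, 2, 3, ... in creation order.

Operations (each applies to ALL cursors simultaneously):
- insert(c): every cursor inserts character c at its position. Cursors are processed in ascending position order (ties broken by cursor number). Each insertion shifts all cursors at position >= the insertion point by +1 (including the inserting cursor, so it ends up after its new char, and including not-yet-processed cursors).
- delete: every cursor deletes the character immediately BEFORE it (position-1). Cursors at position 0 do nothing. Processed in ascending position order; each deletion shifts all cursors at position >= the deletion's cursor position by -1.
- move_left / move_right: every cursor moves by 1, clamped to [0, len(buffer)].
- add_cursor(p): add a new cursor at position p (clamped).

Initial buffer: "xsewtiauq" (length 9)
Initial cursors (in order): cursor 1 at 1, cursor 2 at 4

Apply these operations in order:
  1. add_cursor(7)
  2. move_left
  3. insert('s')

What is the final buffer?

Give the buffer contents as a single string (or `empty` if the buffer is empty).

Answer: sxseswtisauq

Derivation:
After op 1 (add_cursor(7)): buffer="xsewtiauq" (len 9), cursors c1@1 c2@4 c3@7, authorship .........
After op 2 (move_left): buffer="xsewtiauq" (len 9), cursors c1@0 c2@3 c3@6, authorship .........
After op 3 (insert('s')): buffer="sxseswtisauq" (len 12), cursors c1@1 c2@5 c3@9, authorship 1...2...3...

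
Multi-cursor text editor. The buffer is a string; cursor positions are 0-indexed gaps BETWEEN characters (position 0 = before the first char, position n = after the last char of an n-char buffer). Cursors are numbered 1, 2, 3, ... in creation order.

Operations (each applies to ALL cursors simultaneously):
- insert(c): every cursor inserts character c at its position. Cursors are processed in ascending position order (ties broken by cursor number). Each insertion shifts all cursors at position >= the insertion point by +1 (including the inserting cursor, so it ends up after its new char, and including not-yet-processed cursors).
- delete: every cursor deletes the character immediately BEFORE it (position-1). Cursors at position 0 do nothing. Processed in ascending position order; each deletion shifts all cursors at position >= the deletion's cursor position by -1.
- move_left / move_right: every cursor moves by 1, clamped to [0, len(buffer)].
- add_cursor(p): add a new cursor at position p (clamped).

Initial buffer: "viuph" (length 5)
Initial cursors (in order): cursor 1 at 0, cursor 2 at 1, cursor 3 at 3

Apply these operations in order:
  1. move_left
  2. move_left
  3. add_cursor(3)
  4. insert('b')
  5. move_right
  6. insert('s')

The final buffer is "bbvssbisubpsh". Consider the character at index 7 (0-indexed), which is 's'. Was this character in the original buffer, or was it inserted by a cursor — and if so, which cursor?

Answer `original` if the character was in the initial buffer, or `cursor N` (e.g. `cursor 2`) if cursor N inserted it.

After op 1 (move_left): buffer="viuph" (len 5), cursors c1@0 c2@0 c3@2, authorship .....
After op 2 (move_left): buffer="viuph" (len 5), cursors c1@0 c2@0 c3@1, authorship .....
After op 3 (add_cursor(3)): buffer="viuph" (len 5), cursors c1@0 c2@0 c3@1 c4@3, authorship .....
After op 4 (insert('b')): buffer="bbvbiubph" (len 9), cursors c1@2 c2@2 c3@4 c4@7, authorship 12.3..4..
After op 5 (move_right): buffer="bbvbiubph" (len 9), cursors c1@3 c2@3 c3@5 c4@8, authorship 12.3..4..
After op 6 (insert('s')): buffer="bbvssbisubpsh" (len 13), cursors c1@5 c2@5 c3@8 c4@12, authorship 12.123.3.4.4.
Authorship (.=original, N=cursor N): 1 2 . 1 2 3 . 3 . 4 . 4 .
Index 7: author = 3

Answer: cursor 3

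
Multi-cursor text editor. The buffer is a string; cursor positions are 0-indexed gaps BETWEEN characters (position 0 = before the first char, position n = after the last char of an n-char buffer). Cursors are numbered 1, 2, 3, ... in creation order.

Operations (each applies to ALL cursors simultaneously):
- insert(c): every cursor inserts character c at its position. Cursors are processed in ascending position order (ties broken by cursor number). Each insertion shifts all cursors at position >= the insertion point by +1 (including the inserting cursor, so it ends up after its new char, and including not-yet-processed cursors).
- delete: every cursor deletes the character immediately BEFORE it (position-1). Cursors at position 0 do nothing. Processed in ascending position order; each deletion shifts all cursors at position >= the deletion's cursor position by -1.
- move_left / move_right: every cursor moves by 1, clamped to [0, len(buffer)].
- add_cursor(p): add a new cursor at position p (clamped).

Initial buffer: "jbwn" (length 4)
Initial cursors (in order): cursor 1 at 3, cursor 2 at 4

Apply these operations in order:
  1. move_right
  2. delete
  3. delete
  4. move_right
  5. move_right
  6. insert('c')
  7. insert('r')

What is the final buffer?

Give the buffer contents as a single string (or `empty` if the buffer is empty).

After op 1 (move_right): buffer="jbwn" (len 4), cursors c1@4 c2@4, authorship ....
After op 2 (delete): buffer="jb" (len 2), cursors c1@2 c2@2, authorship ..
After op 3 (delete): buffer="" (len 0), cursors c1@0 c2@0, authorship 
After op 4 (move_right): buffer="" (len 0), cursors c1@0 c2@0, authorship 
After op 5 (move_right): buffer="" (len 0), cursors c1@0 c2@0, authorship 
After op 6 (insert('c')): buffer="cc" (len 2), cursors c1@2 c2@2, authorship 12
After op 7 (insert('r')): buffer="ccrr" (len 4), cursors c1@4 c2@4, authorship 1212

Answer: ccrr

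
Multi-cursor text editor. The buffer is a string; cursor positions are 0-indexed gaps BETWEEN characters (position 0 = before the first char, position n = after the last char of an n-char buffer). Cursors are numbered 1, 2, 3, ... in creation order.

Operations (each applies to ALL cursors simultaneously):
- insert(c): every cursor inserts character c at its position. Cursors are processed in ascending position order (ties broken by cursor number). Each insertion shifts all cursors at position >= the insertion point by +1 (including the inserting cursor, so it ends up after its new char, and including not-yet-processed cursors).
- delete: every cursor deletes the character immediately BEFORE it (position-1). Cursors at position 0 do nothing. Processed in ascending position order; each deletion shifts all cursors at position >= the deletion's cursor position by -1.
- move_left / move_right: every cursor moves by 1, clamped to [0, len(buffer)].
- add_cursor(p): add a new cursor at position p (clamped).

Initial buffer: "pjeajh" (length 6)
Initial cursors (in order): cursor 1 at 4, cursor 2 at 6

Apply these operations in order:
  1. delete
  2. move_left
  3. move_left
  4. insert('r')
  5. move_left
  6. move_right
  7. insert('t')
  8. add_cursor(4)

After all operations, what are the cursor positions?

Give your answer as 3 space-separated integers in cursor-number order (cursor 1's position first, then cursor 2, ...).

Answer: 3 6 4

Derivation:
After op 1 (delete): buffer="pjej" (len 4), cursors c1@3 c2@4, authorship ....
After op 2 (move_left): buffer="pjej" (len 4), cursors c1@2 c2@3, authorship ....
After op 3 (move_left): buffer="pjej" (len 4), cursors c1@1 c2@2, authorship ....
After op 4 (insert('r')): buffer="prjrej" (len 6), cursors c1@2 c2@4, authorship .1.2..
After op 5 (move_left): buffer="prjrej" (len 6), cursors c1@1 c2@3, authorship .1.2..
After op 6 (move_right): buffer="prjrej" (len 6), cursors c1@2 c2@4, authorship .1.2..
After op 7 (insert('t')): buffer="prtjrtej" (len 8), cursors c1@3 c2@6, authorship .11.22..
After op 8 (add_cursor(4)): buffer="prtjrtej" (len 8), cursors c1@3 c3@4 c2@6, authorship .11.22..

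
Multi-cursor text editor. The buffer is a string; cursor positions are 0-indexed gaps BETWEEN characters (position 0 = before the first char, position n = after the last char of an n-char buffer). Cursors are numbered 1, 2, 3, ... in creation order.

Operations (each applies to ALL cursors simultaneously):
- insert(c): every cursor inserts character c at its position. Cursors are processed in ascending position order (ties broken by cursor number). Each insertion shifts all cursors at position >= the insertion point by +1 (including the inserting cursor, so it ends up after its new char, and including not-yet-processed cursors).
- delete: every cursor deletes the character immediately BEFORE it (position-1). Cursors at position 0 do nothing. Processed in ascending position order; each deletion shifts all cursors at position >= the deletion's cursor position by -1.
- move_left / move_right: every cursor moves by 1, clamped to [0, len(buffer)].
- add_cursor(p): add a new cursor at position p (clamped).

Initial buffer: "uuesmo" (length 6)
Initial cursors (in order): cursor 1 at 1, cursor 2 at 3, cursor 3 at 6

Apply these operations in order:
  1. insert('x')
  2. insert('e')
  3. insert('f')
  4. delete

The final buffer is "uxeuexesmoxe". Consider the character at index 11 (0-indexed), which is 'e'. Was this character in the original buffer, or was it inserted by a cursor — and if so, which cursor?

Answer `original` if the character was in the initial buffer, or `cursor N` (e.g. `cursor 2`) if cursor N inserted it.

Answer: cursor 3

Derivation:
After op 1 (insert('x')): buffer="uxuexsmox" (len 9), cursors c1@2 c2@5 c3@9, authorship .1..2...3
After op 2 (insert('e')): buffer="uxeuexesmoxe" (len 12), cursors c1@3 c2@7 c3@12, authorship .11..22...33
After op 3 (insert('f')): buffer="uxefuexefsmoxef" (len 15), cursors c1@4 c2@9 c3@15, authorship .111..222...333
After op 4 (delete): buffer="uxeuexesmoxe" (len 12), cursors c1@3 c2@7 c3@12, authorship .11..22...33
Authorship (.=original, N=cursor N): . 1 1 . . 2 2 . . . 3 3
Index 11: author = 3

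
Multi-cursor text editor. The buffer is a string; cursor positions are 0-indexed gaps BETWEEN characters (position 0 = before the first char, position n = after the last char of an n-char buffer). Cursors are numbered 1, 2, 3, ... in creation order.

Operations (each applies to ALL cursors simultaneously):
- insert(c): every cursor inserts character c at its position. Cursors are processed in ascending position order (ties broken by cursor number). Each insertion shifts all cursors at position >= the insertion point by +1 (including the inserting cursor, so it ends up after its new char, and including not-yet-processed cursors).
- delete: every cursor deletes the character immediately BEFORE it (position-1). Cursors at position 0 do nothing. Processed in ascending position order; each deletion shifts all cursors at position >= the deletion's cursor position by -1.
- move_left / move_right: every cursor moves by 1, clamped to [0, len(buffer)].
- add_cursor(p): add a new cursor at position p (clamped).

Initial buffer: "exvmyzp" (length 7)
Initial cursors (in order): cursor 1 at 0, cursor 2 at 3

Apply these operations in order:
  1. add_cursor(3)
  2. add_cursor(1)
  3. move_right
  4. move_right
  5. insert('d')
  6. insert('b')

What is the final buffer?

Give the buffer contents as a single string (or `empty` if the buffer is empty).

Answer: exdbvdbmyddbbzp

Derivation:
After op 1 (add_cursor(3)): buffer="exvmyzp" (len 7), cursors c1@0 c2@3 c3@3, authorship .......
After op 2 (add_cursor(1)): buffer="exvmyzp" (len 7), cursors c1@0 c4@1 c2@3 c3@3, authorship .......
After op 3 (move_right): buffer="exvmyzp" (len 7), cursors c1@1 c4@2 c2@4 c3@4, authorship .......
After op 4 (move_right): buffer="exvmyzp" (len 7), cursors c1@2 c4@3 c2@5 c3@5, authorship .......
After op 5 (insert('d')): buffer="exdvdmyddzp" (len 11), cursors c1@3 c4@5 c2@9 c3@9, authorship ..1.4..23..
After op 6 (insert('b')): buffer="exdbvdbmyddbbzp" (len 15), cursors c1@4 c4@7 c2@13 c3@13, authorship ..11.44..2323..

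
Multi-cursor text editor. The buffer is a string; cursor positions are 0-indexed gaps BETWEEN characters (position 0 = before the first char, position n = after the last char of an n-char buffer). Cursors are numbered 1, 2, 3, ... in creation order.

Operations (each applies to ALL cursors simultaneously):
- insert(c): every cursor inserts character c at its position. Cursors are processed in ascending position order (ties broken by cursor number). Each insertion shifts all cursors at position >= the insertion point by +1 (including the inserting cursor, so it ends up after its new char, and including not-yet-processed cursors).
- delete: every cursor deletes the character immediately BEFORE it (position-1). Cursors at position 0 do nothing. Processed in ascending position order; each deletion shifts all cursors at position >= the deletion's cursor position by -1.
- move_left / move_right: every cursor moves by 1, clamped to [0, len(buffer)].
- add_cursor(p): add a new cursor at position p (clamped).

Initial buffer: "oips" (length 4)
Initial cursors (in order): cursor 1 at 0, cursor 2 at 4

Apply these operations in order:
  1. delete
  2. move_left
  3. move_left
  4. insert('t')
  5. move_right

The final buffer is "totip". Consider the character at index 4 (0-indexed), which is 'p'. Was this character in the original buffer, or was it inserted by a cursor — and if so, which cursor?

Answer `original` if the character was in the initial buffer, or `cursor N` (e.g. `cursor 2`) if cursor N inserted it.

After op 1 (delete): buffer="oip" (len 3), cursors c1@0 c2@3, authorship ...
After op 2 (move_left): buffer="oip" (len 3), cursors c1@0 c2@2, authorship ...
After op 3 (move_left): buffer="oip" (len 3), cursors c1@0 c2@1, authorship ...
After op 4 (insert('t')): buffer="totip" (len 5), cursors c1@1 c2@3, authorship 1.2..
After op 5 (move_right): buffer="totip" (len 5), cursors c1@2 c2@4, authorship 1.2..
Authorship (.=original, N=cursor N): 1 . 2 . .
Index 4: author = original

Answer: original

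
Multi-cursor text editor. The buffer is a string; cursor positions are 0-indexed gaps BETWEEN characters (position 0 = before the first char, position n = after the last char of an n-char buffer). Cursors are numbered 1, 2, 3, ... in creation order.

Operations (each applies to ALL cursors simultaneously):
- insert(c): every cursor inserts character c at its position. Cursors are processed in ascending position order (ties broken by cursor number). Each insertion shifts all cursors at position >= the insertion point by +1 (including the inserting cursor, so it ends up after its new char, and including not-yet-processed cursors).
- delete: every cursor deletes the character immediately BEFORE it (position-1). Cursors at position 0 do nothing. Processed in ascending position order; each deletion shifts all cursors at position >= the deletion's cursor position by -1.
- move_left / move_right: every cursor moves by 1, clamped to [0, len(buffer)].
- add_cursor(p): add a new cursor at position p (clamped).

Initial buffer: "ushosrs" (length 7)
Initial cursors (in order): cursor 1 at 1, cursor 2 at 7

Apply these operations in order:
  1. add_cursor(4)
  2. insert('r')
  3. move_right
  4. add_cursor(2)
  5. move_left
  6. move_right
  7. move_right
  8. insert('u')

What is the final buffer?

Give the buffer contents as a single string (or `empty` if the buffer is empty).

Answer: ursuhuorsrusru

Derivation:
After op 1 (add_cursor(4)): buffer="ushosrs" (len 7), cursors c1@1 c3@4 c2@7, authorship .......
After op 2 (insert('r')): buffer="urshorsrsr" (len 10), cursors c1@2 c3@6 c2@10, authorship .1...3...2
After op 3 (move_right): buffer="urshorsrsr" (len 10), cursors c1@3 c3@7 c2@10, authorship .1...3...2
After op 4 (add_cursor(2)): buffer="urshorsrsr" (len 10), cursors c4@2 c1@3 c3@7 c2@10, authorship .1...3...2
After op 5 (move_left): buffer="urshorsrsr" (len 10), cursors c4@1 c1@2 c3@6 c2@9, authorship .1...3...2
After op 6 (move_right): buffer="urshorsrsr" (len 10), cursors c4@2 c1@3 c3@7 c2@10, authorship .1...3...2
After op 7 (move_right): buffer="urshorsrsr" (len 10), cursors c4@3 c1@4 c3@8 c2@10, authorship .1...3...2
After op 8 (insert('u')): buffer="ursuhuorsrusru" (len 14), cursors c4@4 c1@6 c3@11 c2@14, authorship .1.4.1.3..3.22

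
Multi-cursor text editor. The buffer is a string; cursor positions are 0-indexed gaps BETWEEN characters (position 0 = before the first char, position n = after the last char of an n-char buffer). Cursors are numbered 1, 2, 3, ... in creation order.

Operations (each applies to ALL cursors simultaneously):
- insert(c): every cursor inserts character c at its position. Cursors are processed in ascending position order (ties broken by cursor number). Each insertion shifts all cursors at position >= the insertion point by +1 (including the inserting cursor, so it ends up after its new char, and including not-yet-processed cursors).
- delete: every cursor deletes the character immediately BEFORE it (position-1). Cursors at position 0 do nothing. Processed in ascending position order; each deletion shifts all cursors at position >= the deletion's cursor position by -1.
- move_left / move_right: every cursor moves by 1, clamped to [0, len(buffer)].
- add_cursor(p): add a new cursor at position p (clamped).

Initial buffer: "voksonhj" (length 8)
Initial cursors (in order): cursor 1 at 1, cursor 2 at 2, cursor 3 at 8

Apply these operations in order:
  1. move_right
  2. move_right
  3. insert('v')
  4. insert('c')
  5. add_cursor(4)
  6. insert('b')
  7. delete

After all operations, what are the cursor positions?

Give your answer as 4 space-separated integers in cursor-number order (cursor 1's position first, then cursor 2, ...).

Answer: 5 8 14 4

Derivation:
After op 1 (move_right): buffer="voksonhj" (len 8), cursors c1@2 c2@3 c3@8, authorship ........
After op 2 (move_right): buffer="voksonhj" (len 8), cursors c1@3 c2@4 c3@8, authorship ........
After op 3 (insert('v')): buffer="vokvsvonhjv" (len 11), cursors c1@4 c2@6 c3@11, authorship ...1.2....3
After op 4 (insert('c')): buffer="vokvcsvconhjvc" (len 14), cursors c1@5 c2@8 c3@14, authorship ...11.22....33
After op 5 (add_cursor(4)): buffer="vokvcsvconhjvc" (len 14), cursors c4@4 c1@5 c2@8 c3@14, authorship ...11.22....33
After op 6 (insert('b')): buffer="vokvbcbsvcbonhjvcb" (len 18), cursors c4@5 c1@7 c2@11 c3@18, authorship ...1411.222....333
After op 7 (delete): buffer="vokvcsvconhjvc" (len 14), cursors c4@4 c1@5 c2@8 c3@14, authorship ...11.22....33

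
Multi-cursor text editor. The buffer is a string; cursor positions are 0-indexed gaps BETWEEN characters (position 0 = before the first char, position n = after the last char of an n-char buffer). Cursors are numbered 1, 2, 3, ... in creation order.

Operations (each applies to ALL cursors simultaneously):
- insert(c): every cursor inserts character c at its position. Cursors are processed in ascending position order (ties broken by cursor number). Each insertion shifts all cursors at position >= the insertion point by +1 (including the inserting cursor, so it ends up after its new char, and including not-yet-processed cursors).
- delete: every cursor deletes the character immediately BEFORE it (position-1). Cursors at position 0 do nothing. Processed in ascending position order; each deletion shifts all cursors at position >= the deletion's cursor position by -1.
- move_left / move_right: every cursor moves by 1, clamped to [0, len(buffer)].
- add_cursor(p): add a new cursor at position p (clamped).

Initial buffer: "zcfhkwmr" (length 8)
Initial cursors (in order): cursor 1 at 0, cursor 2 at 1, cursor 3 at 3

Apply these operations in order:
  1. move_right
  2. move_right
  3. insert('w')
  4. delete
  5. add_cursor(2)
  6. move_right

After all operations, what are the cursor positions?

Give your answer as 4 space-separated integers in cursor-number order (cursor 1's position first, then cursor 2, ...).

Answer: 3 4 6 3

Derivation:
After op 1 (move_right): buffer="zcfhkwmr" (len 8), cursors c1@1 c2@2 c3@4, authorship ........
After op 2 (move_right): buffer="zcfhkwmr" (len 8), cursors c1@2 c2@3 c3@5, authorship ........
After op 3 (insert('w')): buffer="zcwfwhkwwmr" (len 11), cursors c1@3 c2@5 c3@8, authorship ..1.2..3...
After op 4 (delete): buffer="zcfhkwmr" (len 8), cursors c1@2 c2@3 c3@5, authorship ........
After op 5 (add_cursor(2)): buffer="zcfhkwmr" (len 8), cursors c1@2 c4@2 c2@3 c3@5, authorship ........
After op 6 (move_right): buffer="zcfhkwmr" (len 8), cursors c1@3 c4@3 c2@4 c3@6, authorship ........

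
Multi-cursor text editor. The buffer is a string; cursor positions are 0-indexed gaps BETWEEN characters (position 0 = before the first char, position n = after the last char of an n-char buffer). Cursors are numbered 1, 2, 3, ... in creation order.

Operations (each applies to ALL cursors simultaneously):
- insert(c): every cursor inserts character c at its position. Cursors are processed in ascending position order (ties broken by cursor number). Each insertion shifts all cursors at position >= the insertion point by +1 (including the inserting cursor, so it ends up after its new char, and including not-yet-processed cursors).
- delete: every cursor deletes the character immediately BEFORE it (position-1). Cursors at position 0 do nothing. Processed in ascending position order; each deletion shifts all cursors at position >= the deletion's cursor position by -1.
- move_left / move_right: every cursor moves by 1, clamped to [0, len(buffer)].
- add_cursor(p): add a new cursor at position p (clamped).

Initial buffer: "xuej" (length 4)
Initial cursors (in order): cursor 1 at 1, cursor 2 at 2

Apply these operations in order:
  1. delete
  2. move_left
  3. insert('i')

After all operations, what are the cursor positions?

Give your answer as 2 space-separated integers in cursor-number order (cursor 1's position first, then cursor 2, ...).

After op 1 (delete): buffer="ej" (len 2), cursors c1@0 c2@0, authorship ..
After op 2 (move_left): buffer="ej" (len 2), cursors c1@0 c2@0, authorship ..
After op 3 (insert('i')): buffer="iiej" (len 4), cursors c1@2 c2@2, authorship 12..

Answer: 2 2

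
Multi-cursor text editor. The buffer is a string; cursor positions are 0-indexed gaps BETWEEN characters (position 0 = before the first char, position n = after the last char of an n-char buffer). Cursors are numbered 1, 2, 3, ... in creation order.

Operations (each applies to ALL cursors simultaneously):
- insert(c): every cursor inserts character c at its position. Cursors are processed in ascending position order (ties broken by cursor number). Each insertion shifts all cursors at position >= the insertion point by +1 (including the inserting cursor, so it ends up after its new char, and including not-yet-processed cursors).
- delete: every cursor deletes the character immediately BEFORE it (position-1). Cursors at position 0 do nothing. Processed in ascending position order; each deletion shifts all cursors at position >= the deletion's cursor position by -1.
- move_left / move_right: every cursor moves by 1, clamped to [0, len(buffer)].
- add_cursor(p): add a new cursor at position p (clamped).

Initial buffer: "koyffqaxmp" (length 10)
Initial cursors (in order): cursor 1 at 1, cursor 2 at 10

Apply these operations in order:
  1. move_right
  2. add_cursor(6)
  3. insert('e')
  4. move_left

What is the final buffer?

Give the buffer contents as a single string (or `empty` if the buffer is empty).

Answer: koeyffqeaxmpe

Derivation:
After op 1 (move_right): buffer="koyffqaxmp" (len 10), cursors c1@2 c2@10, authorship ..........
After op 2 (add_cursor(6)): buffer="koyffqaxmp" (len 10), cursors c1@2 c3@6 c2@10, authorship ..........
After op 3 (insert('e')): buffer="koeyffqeaxmpe" (len 13), cursors c1@3 c3@8 c2@13, authorship ..1....3....2
After op 4 (move_left): buffer="koeyffqeaxmpe" (len 13), cursors c1@2 c3@7 c2@12, authorship ..1....3....2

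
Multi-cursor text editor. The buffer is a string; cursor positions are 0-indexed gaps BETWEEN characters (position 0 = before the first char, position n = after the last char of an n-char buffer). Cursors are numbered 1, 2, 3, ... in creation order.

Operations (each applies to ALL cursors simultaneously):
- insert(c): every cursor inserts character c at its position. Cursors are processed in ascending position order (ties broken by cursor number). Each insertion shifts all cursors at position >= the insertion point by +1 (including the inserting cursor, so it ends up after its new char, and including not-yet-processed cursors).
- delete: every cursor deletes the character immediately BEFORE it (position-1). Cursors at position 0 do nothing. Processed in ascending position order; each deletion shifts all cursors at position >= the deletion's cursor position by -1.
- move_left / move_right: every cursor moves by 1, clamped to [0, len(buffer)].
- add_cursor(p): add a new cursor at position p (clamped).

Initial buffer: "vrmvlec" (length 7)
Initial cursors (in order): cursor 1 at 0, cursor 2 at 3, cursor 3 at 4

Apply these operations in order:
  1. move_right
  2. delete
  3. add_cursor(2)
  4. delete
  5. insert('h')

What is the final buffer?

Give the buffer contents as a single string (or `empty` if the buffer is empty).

Answer: hhhhec

Derivation:
After op 1 (move_right): buffer="vrmvlec" (len 7), cursors c1@1 c2@4 c3@5, authorship .......
After op 2 (delete): buffer="rmec" (len 4), cursors c1@0 c2@2 c3@2, authorship ....
After op 3 (add_cursor(2)): buffer="rmec" (len 4), cursors c1@0 c2@2 c3@2 c4@2, authorship ....
After op 4 (delete): buffer="ec" (len 2), cursors c1@0 c2@0 c3@0 c4@0, authorship ..
After op 5 (insert('h')): buffer="hhhhec" (len 6), cursors c1@4 c2@4 c3@4 c4@4, authorship 1234..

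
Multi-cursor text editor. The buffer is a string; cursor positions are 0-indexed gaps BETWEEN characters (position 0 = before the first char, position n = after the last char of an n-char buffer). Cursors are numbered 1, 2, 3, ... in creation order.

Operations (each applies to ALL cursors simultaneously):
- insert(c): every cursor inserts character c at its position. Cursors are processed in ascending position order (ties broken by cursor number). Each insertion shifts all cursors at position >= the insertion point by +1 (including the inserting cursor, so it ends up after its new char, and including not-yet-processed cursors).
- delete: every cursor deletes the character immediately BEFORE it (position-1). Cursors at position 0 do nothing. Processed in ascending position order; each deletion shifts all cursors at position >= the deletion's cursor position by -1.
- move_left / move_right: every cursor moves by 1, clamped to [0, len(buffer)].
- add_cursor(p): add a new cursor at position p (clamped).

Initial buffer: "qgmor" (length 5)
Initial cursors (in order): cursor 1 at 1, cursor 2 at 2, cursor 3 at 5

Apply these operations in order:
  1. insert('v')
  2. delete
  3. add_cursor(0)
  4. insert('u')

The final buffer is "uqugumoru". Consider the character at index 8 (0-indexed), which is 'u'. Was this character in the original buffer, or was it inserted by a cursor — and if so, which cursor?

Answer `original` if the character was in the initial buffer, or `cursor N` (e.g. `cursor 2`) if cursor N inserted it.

Answer: cursor 3

Derivation:
After op 1 (insert('v')): buffer="qvgvmorv" (len 8), cursors c1@2 c2@4 c3@8, authorship .1.2...3
After op 2 (delete): buffer="qgmor" (len 5), cursors c1@1 c2@2 c3@5, authorship .....
After op 3 (add_cursor(0)): buffer="qgmor" (len 5), cursors c4@0 c1@1 c2@2 c3@5, authorship .....
After op 4 (insert('u')): buffer="uqugumoru" (len 9), cursors c4@1 c1@3 c2@5 c3@9, authorship 4.1.2...3
Authorship (.=original, N=cursor N): 4 . 1 . 2 . . . 3
Index 8: author = 3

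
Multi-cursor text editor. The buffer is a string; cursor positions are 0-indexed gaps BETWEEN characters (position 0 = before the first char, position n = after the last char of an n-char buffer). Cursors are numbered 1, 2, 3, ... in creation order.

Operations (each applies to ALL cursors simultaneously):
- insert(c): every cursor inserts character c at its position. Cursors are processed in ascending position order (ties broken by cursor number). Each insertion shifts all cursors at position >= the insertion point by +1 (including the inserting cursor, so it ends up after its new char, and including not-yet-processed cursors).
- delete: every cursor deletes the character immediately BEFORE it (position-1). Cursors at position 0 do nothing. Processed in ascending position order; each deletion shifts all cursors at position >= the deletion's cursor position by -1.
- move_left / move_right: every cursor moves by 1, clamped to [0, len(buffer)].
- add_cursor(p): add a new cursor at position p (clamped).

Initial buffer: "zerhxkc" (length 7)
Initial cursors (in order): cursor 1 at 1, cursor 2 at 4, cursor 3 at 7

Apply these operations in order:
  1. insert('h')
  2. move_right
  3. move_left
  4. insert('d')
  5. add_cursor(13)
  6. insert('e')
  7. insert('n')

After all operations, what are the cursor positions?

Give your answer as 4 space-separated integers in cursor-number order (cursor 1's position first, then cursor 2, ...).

After op 1 (insert('h')): buffer="zherhhxkch" (len 10), cursors c1@2 c2@6 c3@10, authorship .1...2...3
After op 2 (move_right): buffer="zherhhxkch" (len 10), cursors c1@3 c2@7 c3@10, authorship .1...2...3
After op 3 (move_left): buffer="zherhhxkch" (len 10), cursors c1@2 c2@6 c3@9, authorship .1...2...3
After op 4 (insert('d')): buffer="zhderhhdxkcdh" (len 13), cursors c1@3 c2@8 c3@12, authorship .11...22...33
After op 5 (add_cursor(13)): buffer="zhderhhdxkcdh" (len 13), cursors c1@3 c2@8 c3@12 c4@13, authorship .11...22...33
After op 6 (insert('e')): buffer="zhdeerhhdexkcdehe" (len 17), cursors c1@4 c2@10 c3@15 c4@17, authorship .111...222...3334
After op 7 (insert('n')): buffer="zhdenerhhdenxkcdenhen" (len 21), cursors c1@5 c2@12 c3@18 c4@21, authorship .1111...2222...333344

Answer: 5 12 18 21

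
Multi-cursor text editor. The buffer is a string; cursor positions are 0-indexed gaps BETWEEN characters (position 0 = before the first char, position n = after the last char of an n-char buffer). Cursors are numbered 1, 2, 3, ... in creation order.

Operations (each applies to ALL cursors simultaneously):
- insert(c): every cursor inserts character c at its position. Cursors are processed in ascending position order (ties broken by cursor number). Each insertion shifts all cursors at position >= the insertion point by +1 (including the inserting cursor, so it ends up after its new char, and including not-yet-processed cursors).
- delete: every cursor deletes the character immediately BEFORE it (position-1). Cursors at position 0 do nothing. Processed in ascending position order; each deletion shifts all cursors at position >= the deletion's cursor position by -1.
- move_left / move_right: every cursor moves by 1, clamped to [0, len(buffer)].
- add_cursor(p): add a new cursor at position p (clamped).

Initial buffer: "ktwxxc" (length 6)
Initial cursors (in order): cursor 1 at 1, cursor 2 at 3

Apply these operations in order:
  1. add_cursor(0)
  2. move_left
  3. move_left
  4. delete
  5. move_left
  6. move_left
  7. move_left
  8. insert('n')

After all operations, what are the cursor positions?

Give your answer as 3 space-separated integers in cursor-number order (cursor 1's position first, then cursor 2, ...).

After op 1 (add_cursor(0)): buffer="ktwxxc" (len 6), cursors c3@0 c1@1 c2@3, authorship ......
After op 2 (move_left): buffer="ktwxxc" (len 6), cursors c1@0 c3@0 c2@2, authorship ......
After op 3 (move_left): buffer="ktwxxc" (len 6), cursors c1@0 c3@0 c2@1, authorship ......
After op 4 (delete): buffer="twxxc" (len 5), cursors c1@0 c2@0 c3@0, authorship .....
After op 5 (move_left): buffer="twxxc" (len 5), cursors c1@0 c2@0 c3@0, authorship .....
After op 6 (move_left): buffer="twxxc" (len 5), cursors c1@0 c2@0 c3@0, authorship .....
After op 7 (move_left): buffer="twxxc" (len 5), cursors c1@0 c2@0 c3@0, authorship .....
After op 8 (insert('n')): buffer="nnntwxxc" (len 8), cursors c1@3 c2@3 c3@3, authorship 123.....

Answer: 3 3 3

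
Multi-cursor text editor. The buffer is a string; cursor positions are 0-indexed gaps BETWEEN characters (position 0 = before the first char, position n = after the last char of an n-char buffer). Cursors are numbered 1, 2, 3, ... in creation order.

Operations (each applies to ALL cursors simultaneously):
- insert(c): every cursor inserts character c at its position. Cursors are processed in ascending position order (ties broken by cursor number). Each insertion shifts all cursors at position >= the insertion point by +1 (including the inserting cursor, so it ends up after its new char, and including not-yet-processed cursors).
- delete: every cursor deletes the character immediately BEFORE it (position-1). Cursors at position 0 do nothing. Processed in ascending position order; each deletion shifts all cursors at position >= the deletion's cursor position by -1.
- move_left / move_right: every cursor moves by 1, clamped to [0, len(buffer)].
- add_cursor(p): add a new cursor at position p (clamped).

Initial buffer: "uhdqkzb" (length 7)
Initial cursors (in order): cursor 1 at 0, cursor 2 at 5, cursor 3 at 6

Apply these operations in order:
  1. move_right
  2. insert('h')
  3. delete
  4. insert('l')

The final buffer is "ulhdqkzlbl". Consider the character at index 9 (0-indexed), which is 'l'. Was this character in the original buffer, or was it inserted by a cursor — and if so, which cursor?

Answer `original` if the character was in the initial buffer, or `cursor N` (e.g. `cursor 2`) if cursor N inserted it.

Answer: cursor 3

Derivation:
After op 1 (move_right): buffer="uhdqkzb" (len 7), cursors c1@1 c2@6 c3@7, authorship .......
After op 2 (insert('h')): buffer="uhhdqkzhbh" (len 10), cursors c1@2 c2@8 c3@10, authorship .1.....2.3
After op 3 (delete): buffer="uhdqkzb" (len 7), cursors c1@1 c2@6 c3@7, authorship .......
After op 4 (insert('l')): buffer="ulhdqkzlbl" (len 10), cursors c1@2 c2@8 c3@10, authorship .1.....2.3
Authorship (.=original, N=cursor N): . 1 . . . . . 2 . 3
Index 9: author = 3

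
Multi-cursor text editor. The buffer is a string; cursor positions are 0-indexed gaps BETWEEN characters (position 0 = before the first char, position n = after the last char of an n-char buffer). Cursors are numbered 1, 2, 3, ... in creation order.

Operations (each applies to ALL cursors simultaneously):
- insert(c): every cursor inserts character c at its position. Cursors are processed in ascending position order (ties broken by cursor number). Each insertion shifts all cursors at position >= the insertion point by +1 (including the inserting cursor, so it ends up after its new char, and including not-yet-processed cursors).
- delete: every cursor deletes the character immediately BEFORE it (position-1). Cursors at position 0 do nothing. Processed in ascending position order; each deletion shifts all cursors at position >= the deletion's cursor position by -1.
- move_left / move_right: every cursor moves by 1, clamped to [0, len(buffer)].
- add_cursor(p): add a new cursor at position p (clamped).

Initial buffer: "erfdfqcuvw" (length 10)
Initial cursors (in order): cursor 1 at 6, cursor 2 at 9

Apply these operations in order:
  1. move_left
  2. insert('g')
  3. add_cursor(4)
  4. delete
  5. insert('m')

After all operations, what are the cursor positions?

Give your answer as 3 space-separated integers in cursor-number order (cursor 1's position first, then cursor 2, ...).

After op 1 (move_left): buffer="erfdfqcuvw" (len 10), cursors c1@5 c2@8, authorship ..........
After op 2 (insert('g')): buffer="erfdfgqcugvw" (len 12), cursors c1@6 c2@10, authorship .....1...2..
After op 3 (add_cursor(4)): buffer="erfdfgqcugvw" (len 12), cursors c3@4 c1@6 c2@10, authorship .....1...2..
After op 4 (delete): buffer="erffqcuvw" (len 9), cursors c3@3 c1@4 c2@7, authorship .........
After op 5 (insert('m')): buffer="erfmfmqcumvw" (len 12), cursors c3@4 c1@6 c2@10, authorship ...3.1...2..

Answer: 6 10 4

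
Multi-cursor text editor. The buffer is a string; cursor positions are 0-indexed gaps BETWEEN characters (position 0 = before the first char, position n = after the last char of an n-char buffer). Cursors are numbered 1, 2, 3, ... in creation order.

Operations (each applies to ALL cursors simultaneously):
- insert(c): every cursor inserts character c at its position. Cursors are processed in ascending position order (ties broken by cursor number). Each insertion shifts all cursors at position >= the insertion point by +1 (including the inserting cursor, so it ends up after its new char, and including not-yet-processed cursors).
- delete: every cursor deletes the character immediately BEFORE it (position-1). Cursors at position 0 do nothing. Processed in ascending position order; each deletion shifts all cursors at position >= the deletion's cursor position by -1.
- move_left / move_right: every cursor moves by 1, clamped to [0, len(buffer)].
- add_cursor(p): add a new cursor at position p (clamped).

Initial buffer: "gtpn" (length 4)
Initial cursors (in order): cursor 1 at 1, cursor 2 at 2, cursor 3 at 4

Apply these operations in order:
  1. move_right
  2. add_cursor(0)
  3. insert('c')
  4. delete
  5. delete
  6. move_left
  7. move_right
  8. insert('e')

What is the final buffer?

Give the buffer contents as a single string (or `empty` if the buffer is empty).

After op 1 (move_right): buffer="gtpn" (len 4), cursors c1@2 c2@3 c3@4, authorship ....
After op 2 (add_cursor(0)): buffer="gtpn" (len 4), cursors c4@0 c1@2 c2@3 c3@4, authorship ....
After op 3 (insert('c')): buffer="cgtcpcnc" (len 8), cursors c4@1 c1@4 c2@6 c3@8, authorship 4..1.2.3
After op 4 (delete): buffer="gtpn" (len 4), cursors c4@0 c1@2 c2@3 c3@4, authorship ....
After op 5 (delete): buffer="g" (len 1), cursors c4@0 c1@1 c2@1 c3@1, authorship .
After op 6 (move_left): buffer="g" (len 1), cursors c1@0 c2@0 c3@0 c4@0, authorship .
After op 7 (move_right): buffer="g" (len 1), cursors c1@1 c2@1 c3@1 c4@1, authorship .
After op 8 (insert('e')): buffer="geeee" (len 5), cursors c1@5 c2@5 c3@5 c4@5, authorship .1234

Answer: geeee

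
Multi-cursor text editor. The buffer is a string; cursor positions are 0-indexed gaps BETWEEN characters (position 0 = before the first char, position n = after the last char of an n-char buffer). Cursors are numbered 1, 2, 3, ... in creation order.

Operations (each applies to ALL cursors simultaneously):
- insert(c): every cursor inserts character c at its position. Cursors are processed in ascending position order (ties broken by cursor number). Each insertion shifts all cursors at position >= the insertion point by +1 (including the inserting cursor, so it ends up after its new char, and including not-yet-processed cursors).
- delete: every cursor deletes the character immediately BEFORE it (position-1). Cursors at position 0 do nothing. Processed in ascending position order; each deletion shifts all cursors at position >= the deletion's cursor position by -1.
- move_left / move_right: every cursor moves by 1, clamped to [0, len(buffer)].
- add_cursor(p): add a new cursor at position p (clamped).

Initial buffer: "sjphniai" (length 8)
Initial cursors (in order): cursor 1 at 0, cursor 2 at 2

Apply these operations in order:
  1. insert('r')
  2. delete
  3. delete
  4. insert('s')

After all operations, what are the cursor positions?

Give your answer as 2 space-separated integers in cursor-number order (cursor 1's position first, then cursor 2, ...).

Answer: 1 3

Derivation:
After op 1 (insert('r')): buffer="rsjrphniai" (len 10), cursors c1@1 c2@4, authorship 1..2......
After op 2 (delete): buffer="sjphniai" (len 8), cursors c1@0 c2@2, authorship ........
After op 3 (delete): buffer="sphniai" (len 7), cursors c1@0 c2@1, authorship .......
After op 4 (insert('s')): buffer="sssphniai" (len 9), cursors c1@1 c2@3, authorship 1.2......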